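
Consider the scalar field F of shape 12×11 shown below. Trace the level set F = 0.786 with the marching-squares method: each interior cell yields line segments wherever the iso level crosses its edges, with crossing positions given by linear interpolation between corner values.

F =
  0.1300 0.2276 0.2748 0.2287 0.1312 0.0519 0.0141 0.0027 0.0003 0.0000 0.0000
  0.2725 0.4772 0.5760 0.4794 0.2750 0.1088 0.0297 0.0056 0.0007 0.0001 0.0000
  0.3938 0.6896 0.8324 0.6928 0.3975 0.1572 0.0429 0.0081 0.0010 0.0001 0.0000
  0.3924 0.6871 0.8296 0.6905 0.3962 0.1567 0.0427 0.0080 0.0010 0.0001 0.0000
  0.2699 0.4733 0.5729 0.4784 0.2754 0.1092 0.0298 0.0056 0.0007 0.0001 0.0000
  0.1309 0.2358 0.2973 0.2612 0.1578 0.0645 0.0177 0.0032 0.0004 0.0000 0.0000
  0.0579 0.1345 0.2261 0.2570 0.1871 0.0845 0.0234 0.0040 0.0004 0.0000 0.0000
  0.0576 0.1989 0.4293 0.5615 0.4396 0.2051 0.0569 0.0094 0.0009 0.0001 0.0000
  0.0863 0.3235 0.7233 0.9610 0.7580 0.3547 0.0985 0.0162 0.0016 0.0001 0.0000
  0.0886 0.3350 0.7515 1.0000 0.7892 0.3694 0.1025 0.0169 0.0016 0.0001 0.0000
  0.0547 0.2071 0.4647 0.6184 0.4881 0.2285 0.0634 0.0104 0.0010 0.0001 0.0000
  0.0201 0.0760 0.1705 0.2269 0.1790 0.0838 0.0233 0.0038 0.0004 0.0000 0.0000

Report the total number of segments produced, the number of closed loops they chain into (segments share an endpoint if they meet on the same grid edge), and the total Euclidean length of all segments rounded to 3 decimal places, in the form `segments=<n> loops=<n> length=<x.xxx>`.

cell (1,1): code 0100 → (1.819,2.000)–(2.000,1.675)
cell (1,2): code 1000 → (2.000,2.332)–(1.819,2.000)
cell (2,1): code 0110 → (2.000,1.675)–(3.000,1.694)
cell (2,2): code 1001 → (3.000,2.313)–(2.000,2.332)
cell (3,1): code 0010 → (3.000,1.694)–(3.170,2.000)
cell (3,2): code 0001 → (3.170,2.000)–(3.000,2.313)
cell (7,2): code 0100 → (7.562,3.000)–(8.000,2.264)
cell (7,3): code 1000 → (8.000,3.862)–(7.562,3.000)
cell (8,2): code 0110 → (8.000,2.264)–(9.000,2.139)
cell (8,3): code 1101 → (8.897,4.000)–(8.000,3.862)
cell (8,4): code 1000 → (9.000,4.008)–(8.897,4.000)
cell (9,2): code 0010 → (9.000,2.139)–(9.561,3.000)
cell (9,3): code 0011 → (9.561,3.000)–(9.011,4.000)
cell (9,4): code 0001 → (9.011,4.000)–(9.000,4.008)
total: 14 segments, chained into 2 closed loop(s), length Σ = 9.481545

segments=14 loops=2 length=9.482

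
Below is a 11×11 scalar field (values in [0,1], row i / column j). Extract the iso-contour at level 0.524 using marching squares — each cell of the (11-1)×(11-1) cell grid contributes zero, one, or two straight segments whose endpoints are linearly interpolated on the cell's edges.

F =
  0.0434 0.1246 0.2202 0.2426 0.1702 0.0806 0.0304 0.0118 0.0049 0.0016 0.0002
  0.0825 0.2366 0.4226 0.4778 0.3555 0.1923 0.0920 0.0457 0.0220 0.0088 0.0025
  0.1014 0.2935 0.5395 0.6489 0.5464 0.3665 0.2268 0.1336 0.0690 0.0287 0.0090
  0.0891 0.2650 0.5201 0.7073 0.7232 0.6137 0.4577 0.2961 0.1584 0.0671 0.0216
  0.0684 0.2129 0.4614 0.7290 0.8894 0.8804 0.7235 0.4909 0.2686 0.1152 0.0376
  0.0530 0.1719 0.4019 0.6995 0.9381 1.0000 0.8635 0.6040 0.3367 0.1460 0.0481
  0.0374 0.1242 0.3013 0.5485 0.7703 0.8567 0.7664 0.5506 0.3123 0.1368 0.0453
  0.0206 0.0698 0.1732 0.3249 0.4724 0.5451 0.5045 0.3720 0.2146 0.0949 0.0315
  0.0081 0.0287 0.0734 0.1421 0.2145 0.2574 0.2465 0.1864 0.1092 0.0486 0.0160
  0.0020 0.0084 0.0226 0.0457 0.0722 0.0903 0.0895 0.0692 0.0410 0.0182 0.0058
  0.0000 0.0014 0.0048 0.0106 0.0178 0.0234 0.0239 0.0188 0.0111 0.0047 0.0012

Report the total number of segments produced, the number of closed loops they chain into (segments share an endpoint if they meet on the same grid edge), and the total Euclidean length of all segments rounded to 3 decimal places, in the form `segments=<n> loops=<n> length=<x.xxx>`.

segments=24 loops=1 length=17.188

cell (1,1): code 0100 → (1.867,2.000)–(2.000,1.937)
cell (1,2): code 1100 → (1.270,3.000)–(1.867,2.000)
cell (1,3): code 1100 → (1.883,4.000)–(1.270,3.000)
cell (1,4): code 1000 → (2.000,4.125)–(1.883,4.000)
cell (2,1): code 0010 → (2.000,1.937)–(2.799,2.000)
cell (2,2): code 0111 → (2.799,2.000)–(3.000,2.021)
cell (2,4): code 1101 → (2.637,5.000)–(2.000,4.125)
cell (2,5): code 1000 → (3.000,5.575)–(2.637,5.000)
cell (3,2): code 0110 → (3.000,2.021)–(4.000,2.234)
cell (3,5): code 1101 → (3.249,6.000)–(3.000,5.575)
cell (3,6): code 1000 → (4.000,6.858)–(3.249,6.000)
cell (4,2): code 0110 → (4.000,2.234)–(5.000,2.410)
cell (4,6): code 1101 → (4.293,7.000)–(4.000,6.858)
cell (4,7): code 1000 → (5.000,7.299)–(4.293,7.000)
cell (5,2): code 0110 → (5.000,2.410)–(6.000,2.901)
cell (5,7): code 1001 → (6.000,7.112)–(5.000,7.299)
cell (6,2): code 0010 → (6.000,2.901)–(6.110,3.000)
cell (6,3): code 0011 → (6.110,3.000)–(6.827,4.000)
cell (6,4): code 0111 → (6.827,4.000)–(7.000,4.710)
cell (6,5): code 1011 → (7.000,5.520)–(6.926,6.000)
cell (6,6): code 0011 → (6.926,6.000)–(6.149,7.000)
cell (6,7): code 0001 → (6.149,7.000)–(6.000,7.112)
cell (7,4): code 0010 → (7.000,4.710)–(7.073,5.000)
cell (7,5): code 0001 → (7.073,5.000)–(7.000,5.520)
total: 24 segments, chained into 1 closed loop(s), length Σ = 17.188416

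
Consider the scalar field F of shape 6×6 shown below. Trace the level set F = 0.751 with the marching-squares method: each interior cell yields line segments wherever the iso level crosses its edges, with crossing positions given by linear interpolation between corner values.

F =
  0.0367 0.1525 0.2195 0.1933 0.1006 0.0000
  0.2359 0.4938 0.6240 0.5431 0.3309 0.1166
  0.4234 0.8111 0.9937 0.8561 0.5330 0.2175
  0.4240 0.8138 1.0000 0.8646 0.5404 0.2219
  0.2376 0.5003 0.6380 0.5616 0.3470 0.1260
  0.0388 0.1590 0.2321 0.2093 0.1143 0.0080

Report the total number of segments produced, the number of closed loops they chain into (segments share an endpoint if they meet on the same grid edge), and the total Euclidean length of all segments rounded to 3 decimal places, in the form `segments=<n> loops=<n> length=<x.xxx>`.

cell (1,0): code 0100 → (1.811,1.000)–(2.000,0.845)
cell (1,1): code 1100 → (1.344,2.000)–(1.811,1.000)
cell (1,2): code 1100 → (1.664,3.000)–(1.344,2.000)
cell (1,3): code 1000 → (2.000,3.325)–(1.664,3.000)
cell (2,0): code 0110 → (2.000,0.845)–(3.000,0.839)
cell (2,3): code 1001 → (3.000,3.350)–(2.000,3.325)
cell (3,0): code 0010 → (3.000,0.839)–(3.200,1.000)
cell (3,1): code 0011 → (3.200,1.000)–(3.688,2.000)
cell (3,2): code 0011 → (3.688,2.000)–(3.375,3.000)
cell (3,3): code 0001 → (3.375,3.000)–(3.000,3.350)
total: 10 segments, chained into 1 closed loop(s), length Σ = 7.797029

segments=10 loops=1 length=7.797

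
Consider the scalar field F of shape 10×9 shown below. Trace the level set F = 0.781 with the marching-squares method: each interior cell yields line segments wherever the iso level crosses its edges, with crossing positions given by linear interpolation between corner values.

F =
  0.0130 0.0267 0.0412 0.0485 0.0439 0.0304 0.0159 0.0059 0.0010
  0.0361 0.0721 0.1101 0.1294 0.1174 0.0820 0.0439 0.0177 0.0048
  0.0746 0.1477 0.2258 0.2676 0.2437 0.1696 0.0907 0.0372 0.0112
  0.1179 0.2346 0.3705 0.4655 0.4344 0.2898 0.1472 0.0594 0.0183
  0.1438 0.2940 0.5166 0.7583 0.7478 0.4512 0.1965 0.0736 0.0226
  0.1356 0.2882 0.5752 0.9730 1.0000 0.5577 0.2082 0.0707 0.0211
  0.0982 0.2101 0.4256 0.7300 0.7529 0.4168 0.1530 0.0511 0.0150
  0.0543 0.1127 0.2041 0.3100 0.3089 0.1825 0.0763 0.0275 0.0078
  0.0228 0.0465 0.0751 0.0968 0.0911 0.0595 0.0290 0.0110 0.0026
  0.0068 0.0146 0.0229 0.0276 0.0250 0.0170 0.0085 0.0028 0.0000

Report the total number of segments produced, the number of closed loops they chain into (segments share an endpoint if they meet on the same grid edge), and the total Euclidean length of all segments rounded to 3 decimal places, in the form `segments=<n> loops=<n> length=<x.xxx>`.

cell (4,2): code 0100 → (4.106,3.000)–(5.000,2.517)
cell (4,3): code 1100 → (4.132,4.000)–(4.106,3.000)
cell (4,4): code 1000 → (5.000,4.495)–(4.132,4.000)
cell (5,2): code 0010 → (5.000,2.517)–(5.790,3.000)
cell (5,3): code 0011 → (5.790,3.000)–(5.886,4.000)
cell (5,4): code 0001 → (5.886,4.000)–(5.000,4.495)
total: 6 segments, chained into 1 closed loop(s), length Σ = 5.961850

segments=6 loops=1 length=5.962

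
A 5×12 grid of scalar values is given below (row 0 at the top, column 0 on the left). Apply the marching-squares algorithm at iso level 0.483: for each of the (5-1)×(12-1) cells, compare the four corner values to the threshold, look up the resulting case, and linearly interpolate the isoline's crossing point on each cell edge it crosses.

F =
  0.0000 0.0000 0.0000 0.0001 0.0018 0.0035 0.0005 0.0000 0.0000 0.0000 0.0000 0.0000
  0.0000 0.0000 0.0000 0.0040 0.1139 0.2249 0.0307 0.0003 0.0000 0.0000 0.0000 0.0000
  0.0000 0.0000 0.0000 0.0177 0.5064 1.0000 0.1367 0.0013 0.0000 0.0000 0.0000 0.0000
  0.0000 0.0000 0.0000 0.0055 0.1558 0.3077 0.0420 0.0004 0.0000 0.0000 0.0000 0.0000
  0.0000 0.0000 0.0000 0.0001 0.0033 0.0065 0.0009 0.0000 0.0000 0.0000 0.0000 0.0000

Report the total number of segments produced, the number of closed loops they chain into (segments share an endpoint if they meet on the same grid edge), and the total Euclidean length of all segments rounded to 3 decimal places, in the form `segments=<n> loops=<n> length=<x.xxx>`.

cell (1,3): code 0100 → (1.940,4.000)–(2.000,3.952)
cell (1,4): code 1100 → (1.333,5.000)–(1.940,4.000)
cell (1,5): code 1000 → (2.000,5.599)–(1.333,5.000)
cell (2,3): code 0010 → (2.000,3.952)–(2.067,4.000)
cell (2,4): code 0011 → (2.067,4.000)–(2.747,5.000)
cell (2,5): code 0001 → (2.747,5.000)–(2.000,5.599)
total: 6 segments, chained into 1 closed loop(s), length Σ = 4.391596

segments=6 loops=1 length=4.392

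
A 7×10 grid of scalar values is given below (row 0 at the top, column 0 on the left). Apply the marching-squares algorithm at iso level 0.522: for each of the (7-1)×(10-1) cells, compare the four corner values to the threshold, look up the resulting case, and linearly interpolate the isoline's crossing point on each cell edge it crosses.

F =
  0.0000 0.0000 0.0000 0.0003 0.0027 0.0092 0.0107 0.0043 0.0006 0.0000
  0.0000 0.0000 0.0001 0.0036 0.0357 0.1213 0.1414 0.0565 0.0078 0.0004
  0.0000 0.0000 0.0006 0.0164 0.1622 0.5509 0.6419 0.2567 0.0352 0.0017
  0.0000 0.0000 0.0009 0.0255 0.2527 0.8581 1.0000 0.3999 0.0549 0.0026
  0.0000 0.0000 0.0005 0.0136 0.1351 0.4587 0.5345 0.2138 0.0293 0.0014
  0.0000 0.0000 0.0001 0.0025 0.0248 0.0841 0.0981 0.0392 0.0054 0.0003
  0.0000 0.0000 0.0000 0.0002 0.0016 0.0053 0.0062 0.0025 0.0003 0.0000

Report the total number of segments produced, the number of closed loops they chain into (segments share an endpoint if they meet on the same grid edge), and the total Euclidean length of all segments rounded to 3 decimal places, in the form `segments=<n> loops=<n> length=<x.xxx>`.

segments=10 loops=1 length=7.057

cell (1,4): code 0100 → (1.933,5.000)–(2.000,4.926)
cell (1,5): code 1100 → (1.760,6.000)–(1.933,5.000)
cell (1,6): code 1000 → (2.000,6.311)–(1.760,6.000)
cell (2,4): code 0110 → (2.000,4.926)–(3.000,4.445)
cell (2,6): code 1001 → (3.000,6.797)–(2.000,6.311)
cell (3,4): code 0010 → (3.000,4.445)–(3.842,5.000)
cell (3,5): code 0111 → (3.842,5.000)–(4.000,5.835)
cell (3,6): code 1001 → (4.000,6.039)–(3.000,6.797)
cell (4,5): code 0010 → (4.000,5.835)–(4.029,6.000)
cell (4,6): code 0001 → (4.029,6.000)–(4.000,6.039)
total: 10 segments, chained into 1 closed loop(s), length Σ = 7.057332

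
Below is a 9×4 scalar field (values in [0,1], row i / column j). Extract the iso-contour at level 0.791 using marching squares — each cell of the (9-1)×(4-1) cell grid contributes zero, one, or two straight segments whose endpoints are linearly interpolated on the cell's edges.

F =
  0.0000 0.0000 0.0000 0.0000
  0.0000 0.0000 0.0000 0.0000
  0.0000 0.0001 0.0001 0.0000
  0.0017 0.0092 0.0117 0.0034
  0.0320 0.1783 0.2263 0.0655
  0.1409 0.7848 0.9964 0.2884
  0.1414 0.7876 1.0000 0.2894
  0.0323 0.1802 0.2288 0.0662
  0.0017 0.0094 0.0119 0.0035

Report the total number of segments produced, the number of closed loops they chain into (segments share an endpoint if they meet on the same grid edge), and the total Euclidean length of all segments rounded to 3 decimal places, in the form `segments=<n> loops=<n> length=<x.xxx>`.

segments=6 loops=1 length=4.821

cell (4,1): code 0100 → (4.733,2.000)–(5.000,1.029)
cell (4,2): code 1000 → (5.000,2.290)–(4.733,2.000)
cell (5,1): code 0110 → (5.000,1.029)–(6.000,1.016)
cell (5,2): code 1001 → (6.000,2.294)–(5.000,2.290)
cell (6,1): code 0010 → (6.000,1.016)–(6.271,2.000)
cell (6,2): code 0001 → (6.271,2.000)–(6.000,2.294)
total: 6 segments, chained into 1 closed loop(s), length Σ = 4.821426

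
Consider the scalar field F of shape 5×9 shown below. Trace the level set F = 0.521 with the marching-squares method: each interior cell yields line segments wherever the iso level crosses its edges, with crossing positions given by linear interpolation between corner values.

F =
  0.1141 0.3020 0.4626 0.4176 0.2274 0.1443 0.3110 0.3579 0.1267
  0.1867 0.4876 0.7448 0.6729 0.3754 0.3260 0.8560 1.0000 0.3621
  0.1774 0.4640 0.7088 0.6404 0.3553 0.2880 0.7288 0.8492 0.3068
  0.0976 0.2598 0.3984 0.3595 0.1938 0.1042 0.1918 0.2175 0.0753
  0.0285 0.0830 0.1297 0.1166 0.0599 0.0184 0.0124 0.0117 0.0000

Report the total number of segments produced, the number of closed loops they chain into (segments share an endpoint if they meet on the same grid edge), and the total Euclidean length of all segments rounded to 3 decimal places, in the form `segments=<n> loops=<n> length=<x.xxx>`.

cell (0,1): code 0100 → (0.207,2.000)–(1.000,1.130)
cell (0,2): code 1100 → (0.405,3.000)–(0.207,2.000)
cell (0,3): code 1000 → (1.000,3.511)–(0.405,3.000)
cell (0,5): code 0100 → (0.385,6.000)–(1.000,5.368)
cell (0,6): code 1100 → (0.254,7.000)–(0.385,6.000)
cell (0,7): code 1000 → (1.000,7.751)–(0.254,7.000)
cell (1,1): code 0110 → (1.000,1.130)–(2.000,1.233)
cell (1,3): code 1001 → (2.000,3.419)–(1.000,3.511)
cell (1,5): code 0110 → (1.000,5.368)–(2.000,5.529)
cell (1,7): code 1001 → (2.000,7.605)–(1.000,7.751)
cell (2,1): code 0010 → (2.000,1.233)–(2.605,2.000)
cell (2,2): code 0011 → (2.605,2.000)–(2.425,3.000)
cell (2,3): code 0001 → (2.425,3.000)–(2.000,3.419)
cell (2,5): code 0010 → (2.000,5.529)–(2.387,6.000)
cell (2,6): code 0011 → (2.387,6.000)–(2.520,7.000)
cell (2,7): code 0001 → (2.520,7.000)–(2.000,7.605)
total: 16 segments, chained into 2 closed loop(s), length Σ = 14.968392

segments=16 loops=2 length=14.968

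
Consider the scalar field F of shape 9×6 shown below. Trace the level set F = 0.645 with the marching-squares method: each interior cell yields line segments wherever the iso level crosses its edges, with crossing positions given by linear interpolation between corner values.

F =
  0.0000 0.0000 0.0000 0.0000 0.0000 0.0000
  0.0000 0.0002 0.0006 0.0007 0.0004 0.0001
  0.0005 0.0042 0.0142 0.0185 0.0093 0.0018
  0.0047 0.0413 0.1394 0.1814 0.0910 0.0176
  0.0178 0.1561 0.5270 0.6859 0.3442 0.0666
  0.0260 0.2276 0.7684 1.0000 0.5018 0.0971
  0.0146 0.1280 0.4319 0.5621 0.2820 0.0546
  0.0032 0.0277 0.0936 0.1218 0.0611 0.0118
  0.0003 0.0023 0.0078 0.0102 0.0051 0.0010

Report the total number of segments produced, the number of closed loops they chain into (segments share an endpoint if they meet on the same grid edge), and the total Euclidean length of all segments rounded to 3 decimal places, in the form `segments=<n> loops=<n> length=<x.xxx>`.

segments=8 loops=1 length=5.631

cell (3,2): code 0100 → (3.919,3.000)–(4.000,2.743)
cell (3,3): code 1000 → (4.000,3.120)–(3.919,3.000)
cell (4,1): code 0100 → (4.489,2.000)–(5.000,1.772)
cell (4,2): code 1110 → (4.000,2.743)–(4.489,2.000)
cell (4,3): code 1001 → (5.000,3.713)–(4.000,3.120)
cell (5,1): code 0010 → (5.000,1.772)–(5.367,2.000)
cell (5,2): code 0011 → (5.367,2.000)–(5.811,3.000)
cell (5,3): code 0001 → (5.811,3.000)–(5.000,3.713)
total: 8 segments, chained into 1 closed loop(s), length Σ = 5.631182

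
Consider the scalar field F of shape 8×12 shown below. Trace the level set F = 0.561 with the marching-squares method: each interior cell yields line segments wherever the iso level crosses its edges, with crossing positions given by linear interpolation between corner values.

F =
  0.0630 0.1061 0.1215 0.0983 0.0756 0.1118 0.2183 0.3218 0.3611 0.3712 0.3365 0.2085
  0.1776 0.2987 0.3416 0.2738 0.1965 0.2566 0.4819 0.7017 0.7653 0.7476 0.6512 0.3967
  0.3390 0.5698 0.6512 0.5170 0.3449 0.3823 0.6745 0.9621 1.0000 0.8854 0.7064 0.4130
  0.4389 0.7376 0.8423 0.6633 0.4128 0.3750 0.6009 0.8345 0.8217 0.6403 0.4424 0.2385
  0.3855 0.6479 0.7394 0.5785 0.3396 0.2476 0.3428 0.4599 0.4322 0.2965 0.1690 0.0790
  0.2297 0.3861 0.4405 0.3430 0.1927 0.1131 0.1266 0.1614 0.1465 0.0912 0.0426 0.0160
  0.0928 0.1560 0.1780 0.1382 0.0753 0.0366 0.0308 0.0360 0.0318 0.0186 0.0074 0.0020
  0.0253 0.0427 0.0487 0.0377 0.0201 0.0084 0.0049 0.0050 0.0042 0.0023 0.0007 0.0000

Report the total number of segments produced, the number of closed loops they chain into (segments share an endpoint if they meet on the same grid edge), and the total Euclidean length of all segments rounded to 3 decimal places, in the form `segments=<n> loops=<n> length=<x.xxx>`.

cell (0,6): code 0100 → (0.630,7.000)–(1.000,6.360)
cell (0,7): code 1100 → (0.495,8.000)–(0.630,7.000)
cell (0,8): code 1100 → (0.504,9.000)–(0.495,8.000)
cell (0,9): code 1100 → (0.713,10.000)–(0.504,9.000)
cell (0,10): code 1000 → (1.000,10.354)–(0.713,10.000)
cell (1,0): code 0100 → (1.968,1.000)–(2.000,0.962)
cell (1,1): code 1100 → (1.709,2.000)–(1.968,1.000)
cell (1,2): code 1000 → (2.000,2.672)–(1.709,2.000)
cell (1,5): code 0100 → (1.411,6.000)–(2.000,5.612)
cell (1,6): code 1110 → (1.000,6.360)–(1.411,6.000)
cell (1,10): code 1001 → (2.000,10.496)–(1.000,10.354)
cell (2,0): code 0110 → (2.000,0.962)–(3.000,0.409)
cell (2,2): code 1101 → (2.301,3.000)–(2.000,2.672)
cell (2,3): code 1000 → (3.000,3.408)–(2.301,3.000)
cell (2,5): code 0110 → (2.000,5.612)–(3.000,5.823)
cell (2,9): code 1011 → (3.000,9.401)–(2.551,10.000)
cell (2,10): code 0001 → (2.551,10.000)–(2.000,10.496)
cell (3,0): code 0110 → (3.000,0.409)–(4.000,0.669)
cell (3,3): code 1001 → (4.000,3.073)–(3.000,3.408)
cell (3,5): code 0010 → (3.000,5.823)–(3.155,6.000)
cell (3,6): code 0011 → (3.155,6.000)–(3.730,7.000)
cell (3,7): code 0011 → (3.730,7.000)–(3.669,8.000)
cell (3,8): code 0011 → (3.669,8.000)–(3.231,9.000)
cell (3,9): code 0001 → (3.231,9.000)–(3.000,9.401)
cell (4,0): code 0010 → (4.000,0.669)–(4.332,1.000)
cell (4,1): code 0011 → (4.332,1.000)–(4.597,2.000)
cell (4,2): code 0011 → (4.597,2.000)–(4.074,3.000)
cell (4,3): code 0001 → (4.074,3.000)–(4.000,3.073)
total: 28 segments, chained into 2 closed loop(s), length Σ = 21.981648

segments=28 loops=2 length=21.982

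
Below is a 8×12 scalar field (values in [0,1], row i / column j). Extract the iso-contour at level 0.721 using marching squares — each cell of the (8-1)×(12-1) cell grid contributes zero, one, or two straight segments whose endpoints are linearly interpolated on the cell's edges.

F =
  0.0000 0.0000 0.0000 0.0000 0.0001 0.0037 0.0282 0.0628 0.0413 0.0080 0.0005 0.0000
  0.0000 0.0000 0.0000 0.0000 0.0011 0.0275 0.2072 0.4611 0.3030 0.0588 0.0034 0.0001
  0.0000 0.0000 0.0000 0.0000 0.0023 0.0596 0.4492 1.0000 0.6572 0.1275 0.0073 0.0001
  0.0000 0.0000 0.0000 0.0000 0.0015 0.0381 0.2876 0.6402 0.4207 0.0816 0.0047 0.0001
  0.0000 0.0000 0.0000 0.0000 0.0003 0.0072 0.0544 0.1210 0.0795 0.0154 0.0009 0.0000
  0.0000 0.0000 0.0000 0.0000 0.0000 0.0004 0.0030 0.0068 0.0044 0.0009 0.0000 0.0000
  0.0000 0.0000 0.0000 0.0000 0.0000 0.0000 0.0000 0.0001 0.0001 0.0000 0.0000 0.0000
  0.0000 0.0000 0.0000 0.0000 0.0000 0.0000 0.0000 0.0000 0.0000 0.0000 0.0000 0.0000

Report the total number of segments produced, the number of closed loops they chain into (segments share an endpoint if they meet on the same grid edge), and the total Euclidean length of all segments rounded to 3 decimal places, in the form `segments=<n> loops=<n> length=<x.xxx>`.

segments=4 loops=1 length=3.739

cell (1,6): code 0100 → (1.482,7.000)–(2.000,6.493)
cell (1,7): code 1000 → (2.000,7.814)–(1.482,7.000)
cell (2,6): code 0010 → (2.000,6.493)–(2.775,7.000)
cell (2,7): code 0001 → (2.775,7.000)–(2.000,7.814)
total: 4 segments, chained into 1 closed loop(s), length Σ = 3.739257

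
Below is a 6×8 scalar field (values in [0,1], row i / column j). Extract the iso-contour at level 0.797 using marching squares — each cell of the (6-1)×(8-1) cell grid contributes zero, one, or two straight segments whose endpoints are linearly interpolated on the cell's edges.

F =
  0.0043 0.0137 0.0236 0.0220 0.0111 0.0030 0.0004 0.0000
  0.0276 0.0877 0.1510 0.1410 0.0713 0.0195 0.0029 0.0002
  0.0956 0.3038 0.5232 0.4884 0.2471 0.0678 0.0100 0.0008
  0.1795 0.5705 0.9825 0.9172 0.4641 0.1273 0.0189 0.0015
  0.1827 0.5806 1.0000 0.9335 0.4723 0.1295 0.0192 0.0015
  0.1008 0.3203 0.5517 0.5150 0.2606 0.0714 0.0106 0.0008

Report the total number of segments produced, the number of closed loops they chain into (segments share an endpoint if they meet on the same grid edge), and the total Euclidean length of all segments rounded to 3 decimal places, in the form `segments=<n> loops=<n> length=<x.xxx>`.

cell (2,1): code 0100 → (2.596,2.000)–(3.000,1.550)
cell (2,2): code 1100 → (2.720,3.000)–(2.596,2.000)
cell (2,3): code 1000 → (3.000,3.265)–(2.720,3.000)
cell (3,1): code 0110 → (3.000,1.550)–(4.000,1.516)
cell (3,3): code 1001 → (4.000,3.296)–(3.000,3.265)
cell (4,1): code 0010 → (4.000,1.516)–(4.453,2.000)
cell (4,2): code 0011 → (4.453,2.000)–(4.326,3.000)
cell (4,3): code 0001 → (4.326,3.000)–(4.000,3.296)
total: 8 segments, chained into 1 closed loop(s), length Σ = 6.110671

segments=8 loops=1 length=6.111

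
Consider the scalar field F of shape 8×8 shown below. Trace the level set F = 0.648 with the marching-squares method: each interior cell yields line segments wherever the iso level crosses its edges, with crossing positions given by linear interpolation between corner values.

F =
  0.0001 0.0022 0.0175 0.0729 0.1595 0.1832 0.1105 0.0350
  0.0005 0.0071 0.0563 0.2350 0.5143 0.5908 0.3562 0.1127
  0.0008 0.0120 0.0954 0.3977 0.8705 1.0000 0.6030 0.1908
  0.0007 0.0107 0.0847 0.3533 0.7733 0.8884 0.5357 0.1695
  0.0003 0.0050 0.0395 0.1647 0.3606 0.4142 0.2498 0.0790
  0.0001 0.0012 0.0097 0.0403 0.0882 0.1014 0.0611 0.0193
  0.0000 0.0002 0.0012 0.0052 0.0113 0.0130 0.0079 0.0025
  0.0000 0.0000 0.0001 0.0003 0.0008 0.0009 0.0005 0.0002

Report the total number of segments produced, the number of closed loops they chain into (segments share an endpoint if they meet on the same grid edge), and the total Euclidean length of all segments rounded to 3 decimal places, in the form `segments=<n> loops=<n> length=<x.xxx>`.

cell (1,3): code 0100 → (1.375,4.000)–(2.000,3.529)
cell (1,4): code 1100 → (1.140,5.000)–(1.375,4.000)
cell (1,5): code 1000 → (2.000,5.887)–(1.140,5.000)
cell (2,3): code 0110 → (2.000,3.529)–(3.000,3.702)
cell (2,5): code 1001 → (3.000,5.682)–(2.000,5.887)
cell (3,3): code 0010 → (3.000,3.702)–(3.304,4.000)
cell (3,4): code 0011 → (3.304,4.000)–(3.507,5.000)
cell (3,5): code 0001 → (3.507,5.000)–(3.000,5.682)
total: 8 segments, chained into 1 closed loop(s), length Σ = 7.375932

segments=8 loops=1 length=7.376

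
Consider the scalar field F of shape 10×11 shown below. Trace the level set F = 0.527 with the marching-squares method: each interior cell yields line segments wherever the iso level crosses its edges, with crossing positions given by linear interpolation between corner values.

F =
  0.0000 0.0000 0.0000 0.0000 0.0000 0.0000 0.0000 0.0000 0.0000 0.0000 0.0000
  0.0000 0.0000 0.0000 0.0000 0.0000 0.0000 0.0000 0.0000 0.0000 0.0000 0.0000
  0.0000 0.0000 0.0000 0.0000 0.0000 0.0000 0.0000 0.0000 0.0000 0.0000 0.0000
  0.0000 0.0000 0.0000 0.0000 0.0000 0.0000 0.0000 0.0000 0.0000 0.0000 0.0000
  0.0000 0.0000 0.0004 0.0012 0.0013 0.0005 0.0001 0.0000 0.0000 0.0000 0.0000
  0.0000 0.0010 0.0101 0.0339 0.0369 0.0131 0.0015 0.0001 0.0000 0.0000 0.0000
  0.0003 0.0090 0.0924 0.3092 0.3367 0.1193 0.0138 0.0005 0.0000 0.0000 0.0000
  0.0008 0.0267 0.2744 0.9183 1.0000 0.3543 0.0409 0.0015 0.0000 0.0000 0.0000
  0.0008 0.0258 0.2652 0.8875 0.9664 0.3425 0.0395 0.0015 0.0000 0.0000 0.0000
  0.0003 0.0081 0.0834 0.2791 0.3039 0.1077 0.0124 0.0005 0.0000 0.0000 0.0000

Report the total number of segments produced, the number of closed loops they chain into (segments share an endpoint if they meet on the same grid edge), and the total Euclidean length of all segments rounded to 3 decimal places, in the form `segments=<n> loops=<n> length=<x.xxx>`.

cell (6,2): code 0100 → (6.358,3.000)–(7.000,2.392)
cell (6,3): code 1100 → (6.287,4.000)–(6.358,3.000)
cell (6,4): code 1000 → (7.000,4.733)–(6.287,4.000)
cell (7,2): code 0110 → (7.000,2.392)–(8.000,2.421)
cell (7,4): code 1001 → (8.000,4.704)–(7.000,4.733)
cell (8,2): code 0010 → (8.000,2.421)–(8.593,3.000)
cell (8,3): code 0011 → (8.593,3.000)–(8.663,4.000)
cell (8,4): code 0001 → (8.663,4.000)–(8.000,4.704)
total: 8 segments, chained into 1 closed loop(s), length Σ = 7.708512

segments=8 loops=1 length=7.709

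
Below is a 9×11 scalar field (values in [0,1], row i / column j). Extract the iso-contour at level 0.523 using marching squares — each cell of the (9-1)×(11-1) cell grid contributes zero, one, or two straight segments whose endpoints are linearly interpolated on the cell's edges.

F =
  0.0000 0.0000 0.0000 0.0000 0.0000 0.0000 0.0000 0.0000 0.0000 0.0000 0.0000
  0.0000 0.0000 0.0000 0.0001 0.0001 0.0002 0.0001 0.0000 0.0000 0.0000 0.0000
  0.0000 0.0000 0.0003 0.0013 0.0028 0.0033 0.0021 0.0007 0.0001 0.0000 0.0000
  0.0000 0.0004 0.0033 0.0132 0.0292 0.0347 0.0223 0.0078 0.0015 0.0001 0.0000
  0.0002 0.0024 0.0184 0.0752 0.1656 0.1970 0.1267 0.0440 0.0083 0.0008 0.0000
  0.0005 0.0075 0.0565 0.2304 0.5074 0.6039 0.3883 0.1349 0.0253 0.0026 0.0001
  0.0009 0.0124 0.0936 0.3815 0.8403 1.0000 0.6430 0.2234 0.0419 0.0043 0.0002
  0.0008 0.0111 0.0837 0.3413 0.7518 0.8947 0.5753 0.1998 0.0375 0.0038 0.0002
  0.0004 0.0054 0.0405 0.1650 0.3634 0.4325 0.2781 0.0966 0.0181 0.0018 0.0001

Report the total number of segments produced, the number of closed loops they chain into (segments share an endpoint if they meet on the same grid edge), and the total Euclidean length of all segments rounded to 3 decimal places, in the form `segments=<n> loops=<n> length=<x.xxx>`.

cell (4,4): code 0100 → (4.801,5.000)–(5.000,4.162)
cell (4,5): code 1000 → (5.000,5.375)–(4.801,5.000)
cell (5,3): code 0100 → (5.047,4.000)–(6.000,3.308)
cell (5,4): code 1110 → (5.000,4.162)–(5.047,4.000)
cell (5,5): code 1101 → (5.529,6.000)–(5.000,5.375)
cell (5,6): code 1000 → (6.000,6.286)–(5.529,6.000)
cell (6,3): code 0110 → (6.000,3.308)–(7.000,3.443)
cell (6,6): code 1001 → (7.000,6.139)–(6.000,6.286)
cell (7,3): code 0010 → (7.000,3.443)–(7.589,4.000)
cell (7,4): code 0011 → (7.589,4.000)–(7.804,5.000)
cell (7,5): code 0011 → (7.804,5.000)–(7.176,6.000)
cell (7,6): code 0001 → (7.176,6.000)–(7.000,6.139)
total: 12 segments, chained into 1 closed loop(s), length Σ = 9.260773

segments=12 loops=1 length=9.261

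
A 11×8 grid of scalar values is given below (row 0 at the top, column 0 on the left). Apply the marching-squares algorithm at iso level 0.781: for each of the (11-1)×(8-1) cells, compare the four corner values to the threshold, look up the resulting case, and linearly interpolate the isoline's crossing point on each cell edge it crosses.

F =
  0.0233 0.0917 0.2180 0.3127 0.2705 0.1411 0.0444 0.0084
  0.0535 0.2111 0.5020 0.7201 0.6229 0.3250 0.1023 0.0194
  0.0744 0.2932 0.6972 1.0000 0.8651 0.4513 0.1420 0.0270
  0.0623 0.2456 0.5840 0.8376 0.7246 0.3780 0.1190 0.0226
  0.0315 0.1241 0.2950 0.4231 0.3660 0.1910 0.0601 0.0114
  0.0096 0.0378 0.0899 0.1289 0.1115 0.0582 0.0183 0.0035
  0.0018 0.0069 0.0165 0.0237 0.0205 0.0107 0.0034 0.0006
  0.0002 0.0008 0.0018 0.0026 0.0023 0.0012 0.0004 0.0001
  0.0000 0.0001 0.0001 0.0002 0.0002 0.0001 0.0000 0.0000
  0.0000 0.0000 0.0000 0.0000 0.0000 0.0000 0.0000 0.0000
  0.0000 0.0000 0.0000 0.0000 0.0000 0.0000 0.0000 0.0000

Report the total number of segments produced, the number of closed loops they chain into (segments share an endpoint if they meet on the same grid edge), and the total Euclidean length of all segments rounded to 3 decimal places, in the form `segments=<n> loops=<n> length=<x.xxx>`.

cell (1,2): code 0100 → (1.218,3.000)–(2.000,2.277)
cell (1,3): code 1100 → (1.653,4.000)–(1.218,3.000)
cell (1,4): code 1000 → (2.000,4.203)–(1.653,4.000)
cell (2,2): code 0110 → (2.000,2.277)–(3.000,2.777)
cell (2,3): code 1011 → (3.000,3.501)–(2.599,4.000)
cell (2,4): code 0001 → (2.599,4.000)–(2.000,4.203)
cell (3,2): code 0010 → (3.000,2.777)–(3.137,3.000)
cell (3,3): code 0001 → (3.137,3.000)–(3.000,3.501)
total: 8 segments, chained into 1 closed loop(s), length Σ = 5.729947

segments=8 loops=1 length=5.730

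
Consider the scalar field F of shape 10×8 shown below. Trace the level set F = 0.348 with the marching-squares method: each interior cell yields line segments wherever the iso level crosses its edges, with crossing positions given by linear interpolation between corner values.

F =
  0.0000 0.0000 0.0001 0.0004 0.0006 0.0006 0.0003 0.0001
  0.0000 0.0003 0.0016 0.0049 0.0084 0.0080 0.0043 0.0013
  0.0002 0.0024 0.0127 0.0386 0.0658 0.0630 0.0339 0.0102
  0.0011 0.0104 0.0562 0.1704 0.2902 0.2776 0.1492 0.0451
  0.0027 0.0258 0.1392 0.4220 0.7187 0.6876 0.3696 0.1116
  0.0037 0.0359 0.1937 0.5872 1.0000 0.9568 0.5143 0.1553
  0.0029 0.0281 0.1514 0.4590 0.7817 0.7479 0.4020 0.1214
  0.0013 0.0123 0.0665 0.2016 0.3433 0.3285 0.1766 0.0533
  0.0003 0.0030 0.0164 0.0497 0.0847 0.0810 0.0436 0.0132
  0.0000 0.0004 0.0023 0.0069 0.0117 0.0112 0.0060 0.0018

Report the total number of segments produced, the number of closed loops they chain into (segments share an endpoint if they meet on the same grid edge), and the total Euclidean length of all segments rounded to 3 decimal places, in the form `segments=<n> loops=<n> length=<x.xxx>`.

segments=14 loops=1 length=12.351

cell (3,2): code 0100 → (3.706,3.000)–(4.000,2.738)
cell (3,3): code 1100 → (3.135,4.000)–(3.706,3.000)
cell (3,4): code 1100 → (3.172,5.000)–(3.135,4.000)
cell (3,5): code 1100 → (3.902,6.000)–(3.172,5.000)
cell (3,6): code 1000 → (4.000,6.084)–(3.902,6.000)
cell (4,2): code 0110 → (4.000,2.738)–(5.000,2.392)
cell (4,6): code 1001 → (5.000,6.463)–(4.000,6.084)
cell (5,2): code 0110 → (5.000,2.392)–(6.000,2.639)
cell (5,6): code 1001 → (6.000,6.192)–(5.000,6.463)
cell (6,2): code 0010 → (6.000,2.639)–(6.431,3.000)
cell (6,3): code 0011 → (6.431,3.000)–(6.989,4.000)
cell (6,4): code 0011 → (6.989,4.000)–(6.954,5.000)
cell (6,5): code 0011 → (6.954,5.000)–(6.240,6.000)
cell (6,6): code 0001 → (6.240,6.000)–(6.000,6.192)
total: 14 segments, chained into 1 closed loop(s), length Σ = 12.351054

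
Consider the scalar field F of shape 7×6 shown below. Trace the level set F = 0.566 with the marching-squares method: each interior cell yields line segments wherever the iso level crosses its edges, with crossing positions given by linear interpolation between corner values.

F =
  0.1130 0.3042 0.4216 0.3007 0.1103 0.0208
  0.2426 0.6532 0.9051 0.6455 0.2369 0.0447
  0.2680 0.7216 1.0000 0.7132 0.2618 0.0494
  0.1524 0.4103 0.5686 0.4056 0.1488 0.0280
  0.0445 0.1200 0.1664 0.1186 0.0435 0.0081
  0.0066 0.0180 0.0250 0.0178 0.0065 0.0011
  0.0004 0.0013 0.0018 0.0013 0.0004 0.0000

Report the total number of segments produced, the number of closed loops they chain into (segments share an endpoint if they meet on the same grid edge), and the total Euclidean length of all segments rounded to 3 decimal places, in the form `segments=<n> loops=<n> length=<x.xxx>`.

segments=12 loops=1 length=8.286

cell (0,0): code 0100 → (0.750,1.000)–(1.000,0.788)
cell (0,1): code 1100 → (0.299,2.000)–(0.750,1.000)
cell (0,2): code 1100 → (0.769,3.000)–(0.299,2.000)
cell (0,3): code 1000 → (1.000,3.195)–(0.769,3.000)
cell (1,0): code 0110 → (1.000,0.788)–(2.000,0.657)
cell (1,3): code 1001 → (2.000,3.326)–(1.000,3.195)
cell (2,0): code 0010 → (2.000,0.657)–(2.500,1.000)
cell (2,1): code 0111 → (2.500,1.000)–(3.000,1.984)
cell (2,2): code 1011 → (3.000,2.016)–(2.479,3.000)
cell (2,3): code 0001 → (2.479,3.000)–(2.000,3.326)
cell (3,1): code 0010 → (3.000,1.984)–(3.006,2.000)
cell (3,2): code 0001 → (3.006,2.000)–(3.000,2.016)
total: 12 segments, chained into 1 closed loop(s), length Σ = 8.286485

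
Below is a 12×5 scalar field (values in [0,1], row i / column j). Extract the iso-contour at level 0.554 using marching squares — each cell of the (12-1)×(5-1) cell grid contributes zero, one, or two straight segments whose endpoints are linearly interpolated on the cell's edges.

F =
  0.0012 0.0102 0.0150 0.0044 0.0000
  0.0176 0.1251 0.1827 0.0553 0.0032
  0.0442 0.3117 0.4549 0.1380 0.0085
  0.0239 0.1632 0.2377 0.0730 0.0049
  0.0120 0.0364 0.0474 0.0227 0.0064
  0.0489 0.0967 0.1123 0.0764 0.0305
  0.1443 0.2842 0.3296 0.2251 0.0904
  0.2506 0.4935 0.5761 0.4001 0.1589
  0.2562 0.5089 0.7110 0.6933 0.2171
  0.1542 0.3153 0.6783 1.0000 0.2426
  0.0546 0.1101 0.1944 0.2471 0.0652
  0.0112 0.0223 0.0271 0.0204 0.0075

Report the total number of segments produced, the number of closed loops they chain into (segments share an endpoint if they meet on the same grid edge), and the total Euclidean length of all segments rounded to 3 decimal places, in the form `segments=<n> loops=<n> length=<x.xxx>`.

segments=10 loops=1 length=7.588

cell (6,1): code 0100 → (6.910,2.000)–(7.000,1.732)
cell (6,2): code 1000 → (7.000,2.126)–(6.910,2.000)
cell (7,1): code 0110 → (7.000,1.732)–(8.000,1.223)
cell (7,2): code 1101 → (7.525,3.000)–(7.000,2.126)
cell (7,3): code 1000 → (8.000,3.293)–(7.525,3.000)
cell (8,1): code 0110 → (8.000,1.223)–(9.000,1.658)
cell (8,3): code 1001 → (9.000,3.589)–(8.000,3.293)
cell (9,1): code 0010 → (9.000,1.658)–(9.257,2.000)
cell (9,2): code 0011 → (9.257,2.000)–(9.592,3.000)
cell (9,3): code 0001 → (9.592,3.000)–(9.000,3.589)
total: 10 segments, chained into 1 closed loop(s), length Σ = 7.587870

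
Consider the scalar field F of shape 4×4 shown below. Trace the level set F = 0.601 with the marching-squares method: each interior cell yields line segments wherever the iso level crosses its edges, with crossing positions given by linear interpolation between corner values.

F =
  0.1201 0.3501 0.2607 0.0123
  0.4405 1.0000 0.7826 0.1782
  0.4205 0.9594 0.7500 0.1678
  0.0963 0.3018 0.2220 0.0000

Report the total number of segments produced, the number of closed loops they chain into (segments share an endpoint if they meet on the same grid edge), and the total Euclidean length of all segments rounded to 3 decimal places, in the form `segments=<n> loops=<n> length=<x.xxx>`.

segments=8 loops=1 length=6.712

cell (0,0): code 0100 → (0.386,1.000)–(1.000,0.287)
cell (0,1): code 1100 → (0.652,2.000)–(0.386,1.000)
cell (0,2): code 1000 → (1.000,2.300)–(0.652,2.000)
cell (1,0): code 0110 → (1.000,0.287)–(2.000,0.335)
cell (1,2): code 1001 → (2.000,2.256)–(1.000,2.300)
cell (2,0): code 0010 → (2.000,0.335)–(2.545,1.000)
cell (2,1): code 0011 → (2.545,1.000)–(2.282,2.000)
cell (2,2): code 0001 → (2.282,2.000)–(2.000,2.256)
total: 8 segments, chained into 1 closed loop(s), length Σ = 6.712423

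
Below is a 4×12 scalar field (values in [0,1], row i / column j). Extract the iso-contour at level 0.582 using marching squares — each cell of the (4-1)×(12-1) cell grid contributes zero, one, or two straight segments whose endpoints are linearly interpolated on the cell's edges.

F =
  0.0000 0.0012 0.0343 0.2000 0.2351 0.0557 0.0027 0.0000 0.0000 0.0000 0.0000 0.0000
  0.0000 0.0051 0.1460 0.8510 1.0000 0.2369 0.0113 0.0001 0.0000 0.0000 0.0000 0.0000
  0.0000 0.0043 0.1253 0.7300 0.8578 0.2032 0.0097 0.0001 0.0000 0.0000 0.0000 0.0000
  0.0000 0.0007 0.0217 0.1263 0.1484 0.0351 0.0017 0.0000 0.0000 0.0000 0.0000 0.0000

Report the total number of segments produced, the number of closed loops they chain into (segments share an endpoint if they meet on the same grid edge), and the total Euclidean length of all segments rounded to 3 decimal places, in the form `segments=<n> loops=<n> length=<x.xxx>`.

cell (0,2): code 0100 → (0.587,3.000)–(1.000,2.618)
cell (0,3): code 1100 → (0.454,4.000)–(0.587,3.000)
cell (0,4): code 1000 → (1.000,4.548)–(0.454,4.000)
cell (1,2): code 0110 → (1.000,2.618)–(2.000,2.755)
cell (1,4): code 1001 → (2.000,4.421)–(1.000,4.548)
cell (2,2): code 0010 → (2.000,2.755)–(2.245,3.000)
cell (2,3): code 0011 → (2.245,3.000)–(2.389,4.000)
cell (2,4): code 0001 → (2.389,4.000)–(2.000,4.421)
total: 8 segments, chained into 1 closed loop(s), length Σ = 6.292267

segments=8 loops=1 length=6.292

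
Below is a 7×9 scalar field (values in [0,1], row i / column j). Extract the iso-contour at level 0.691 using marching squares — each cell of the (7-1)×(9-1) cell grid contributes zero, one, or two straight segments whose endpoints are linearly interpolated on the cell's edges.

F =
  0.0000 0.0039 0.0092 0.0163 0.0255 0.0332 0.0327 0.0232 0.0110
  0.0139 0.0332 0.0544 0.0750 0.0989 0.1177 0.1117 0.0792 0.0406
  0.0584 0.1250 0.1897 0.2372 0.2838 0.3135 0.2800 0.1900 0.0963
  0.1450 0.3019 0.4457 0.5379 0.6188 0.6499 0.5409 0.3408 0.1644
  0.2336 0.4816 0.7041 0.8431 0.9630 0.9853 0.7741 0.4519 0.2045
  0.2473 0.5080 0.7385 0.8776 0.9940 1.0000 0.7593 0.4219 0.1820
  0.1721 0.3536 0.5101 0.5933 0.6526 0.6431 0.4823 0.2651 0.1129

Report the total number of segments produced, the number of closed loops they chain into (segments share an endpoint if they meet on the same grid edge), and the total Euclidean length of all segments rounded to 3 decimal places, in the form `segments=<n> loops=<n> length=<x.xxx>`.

segments=14 loops=1 length=11.709

cell (3,1): code 0100 → (3.949,2.000)–(4.000,1.941)
cell (3,2): code 1100 → (3.502,3.000)–(3.949,2.000)
cell (3,3): code 1100 → (3.210,4.000)–(3.502,3.000)
cell (3,4): code 1100 → (3.123,5.000)–(3.210,4.000)
cell (3,5): code 1100 → (3.644,6.000)–(3.123,5.000)
cell (3,6): code 1000 → (4.000,6.258)–(3.644,6.000)
cell (4,1): code 0110 → (4.000,1.941)–(5.000,1.794)
cell (4,6): code 1001 → (5.000,6.202)–(4.000,6.258)
cell (5,1): code 0010 → (5.000,1.794)–(5.208,2.000)
cell (5,2): code 0011 → (5.208,2.000)–(5.656,3.000)
cell (5,3): code 0011 → (5.656,3.000)–(5.888,4.000)
cell (5,4): code 0011 → (5.888,4.000)–(5.866,5.000)
cell (5,5): code 0011 → (5.866,5.000)–(5.247,6.000)
cell (5,6): code 0001 → (5.247,6.000)–(5.000,6.202)
total: 14 segments, chained into 1 closed loop(s), length Σ = 11.709206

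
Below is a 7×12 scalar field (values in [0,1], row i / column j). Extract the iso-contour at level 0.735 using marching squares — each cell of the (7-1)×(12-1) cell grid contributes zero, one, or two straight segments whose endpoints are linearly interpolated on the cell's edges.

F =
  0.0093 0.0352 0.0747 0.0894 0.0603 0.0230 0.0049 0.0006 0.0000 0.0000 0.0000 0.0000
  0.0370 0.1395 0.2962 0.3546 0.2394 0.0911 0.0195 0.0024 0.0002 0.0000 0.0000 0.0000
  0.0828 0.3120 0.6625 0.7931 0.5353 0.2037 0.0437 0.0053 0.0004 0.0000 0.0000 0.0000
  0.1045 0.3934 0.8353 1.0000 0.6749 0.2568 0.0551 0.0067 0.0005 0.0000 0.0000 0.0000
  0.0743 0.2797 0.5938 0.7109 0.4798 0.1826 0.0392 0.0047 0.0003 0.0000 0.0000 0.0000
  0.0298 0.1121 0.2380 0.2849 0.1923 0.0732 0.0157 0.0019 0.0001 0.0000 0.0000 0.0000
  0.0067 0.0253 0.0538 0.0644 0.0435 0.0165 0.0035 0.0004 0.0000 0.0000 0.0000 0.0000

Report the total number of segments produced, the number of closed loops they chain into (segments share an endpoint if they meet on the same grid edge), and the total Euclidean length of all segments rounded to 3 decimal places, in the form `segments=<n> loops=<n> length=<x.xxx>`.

segments=8 loops=1 length=6.024

cell (1,2): code 0100 → (1.868,3.000)–(2.000,2.555)
cell (1,3): code 1000 → (2.000,3.225)–(1.868,3.000)
cell (2,1): code 0100 → (2.420,2.000)–(3.000,1.773)
cell (2,2): code 1110 → (2.000,2.555)–(2.420,2.000)
cell (2,3): code 1001 → (3.000,3.815)–(2.000,3.225)
cell (3,1): code 0010 → (3.000,1.773)–(3.415,2.000)
cell (3,2): code 0011 → (3.415,2.000)–(3.917,3.000)
cell (3,3): code 0001 → (3.917,3.000)–(3.000,3.815)
total: 8 segments, chained into 1 closed loop(s), length Σ = 6.024224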